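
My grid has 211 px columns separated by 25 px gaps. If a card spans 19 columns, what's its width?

4459 px

19 columns plus 18 gaps: 4009 + 450 = 4459 px.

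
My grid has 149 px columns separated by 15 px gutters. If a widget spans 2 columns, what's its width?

2-column span = 2·149 + 1·15 = 313 px.

313 px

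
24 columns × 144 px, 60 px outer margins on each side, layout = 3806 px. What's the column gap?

Take off 120 px of margins, leaving 3686 px.
24 columns take 24·144 = 3456 px; remaining 230 splits into 23 column gaps.
g = 230 / 23 = 10 px.

10 px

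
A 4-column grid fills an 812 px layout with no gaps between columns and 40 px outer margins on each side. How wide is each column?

183 px

Subtract both margins: 812 − 2·40 = 732 px.
With no gaps, each column is 732/4 = 183 px.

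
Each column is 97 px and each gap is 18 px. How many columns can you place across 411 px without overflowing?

3 columns

Each extra column adds 97 + 18 = 115 px.
(411 + 18) / 115 = 3.73, so 3 columns fit.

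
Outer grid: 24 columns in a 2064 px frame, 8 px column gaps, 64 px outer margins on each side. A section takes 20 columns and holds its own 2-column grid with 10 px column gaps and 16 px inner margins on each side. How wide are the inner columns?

Inside the margins: 2064 − 128 = 1936 px.
24 columns + 23 column gaps: 24c + 23·8 = 1936.
24c = 1936 − 184 = 1752, so c = 73 px.
20 columns plus 19 column gaps: 1460 + 152 = 1612 px.
Inner content = 1612 − 2·16 = 1580 px.
1580 − 1·10 = 1570; ÷2 gives d = 785 px.

785 px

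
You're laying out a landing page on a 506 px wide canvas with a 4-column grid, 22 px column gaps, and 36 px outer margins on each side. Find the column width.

92 px

Content width = 506 − 2·36 = 434 px.
4c + 3·22 = 434 → 4c = 368 → c = 92 px.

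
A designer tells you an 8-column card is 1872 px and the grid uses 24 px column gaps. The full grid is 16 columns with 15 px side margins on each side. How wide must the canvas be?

3798 px

1872 − 7·24 = 1704; ÷8 gives c = 213 px.
Canvas = 2·15 + 16·213 + 15·24 = 30 + 3408 + 360 = 3798 px.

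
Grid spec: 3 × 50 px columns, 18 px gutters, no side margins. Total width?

186 px

Total width: 3·50 + 2·18 = 186 px.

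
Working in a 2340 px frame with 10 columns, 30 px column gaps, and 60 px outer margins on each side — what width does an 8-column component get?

Subtract both margins: 2340 − 2·60 = 2220 px.
10c + 9·30 = 2220 → 10c = 1950 → c = 195 px.
Span of 8: 8·195 + 7·30 = 1560 + 210 = 1770 px.

1770 px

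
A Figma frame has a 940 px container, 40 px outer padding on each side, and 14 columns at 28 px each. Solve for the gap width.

Subtract both margins: 940 − 2·40 = 860 px.
14·28 + 13g = 860 → 13g = 468 → g = 36 px.

36 px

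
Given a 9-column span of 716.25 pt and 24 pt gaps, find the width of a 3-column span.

716.25 − 8·24 = 524.25; ÷9 gives c = 58.25 pt.
3-column span = 3·58.25 + 2·24 = 222.75 pt.

222.75 pt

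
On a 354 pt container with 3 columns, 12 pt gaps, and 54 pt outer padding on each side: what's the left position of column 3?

Take off 108 pt of margins, leaving 246 pt.
3 columns + 2 gaps: 3c + 2·12 = 246.
3c = 246 − 24 = 222, so c = 74 pt.
Each column+gutter stride is 86 pt; 2 of them past the 54 pt margin is 54 + 172 = 226 pt.

226 pt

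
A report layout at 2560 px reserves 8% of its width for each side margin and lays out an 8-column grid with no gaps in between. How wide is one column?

Each margin = 8% of 2560 = 204.8 px; content = 2560 − 2·204.8 = 2150.4 px.
8c = 2150.4 → c = 268.8 px.

268.8 px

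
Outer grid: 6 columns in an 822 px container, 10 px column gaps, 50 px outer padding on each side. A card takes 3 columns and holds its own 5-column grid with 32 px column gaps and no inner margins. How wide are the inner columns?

Inside the margins: 822 − 100 = 722 px.
6 columns + 5 column gaps: 6c + 5·10 = 722.
6c = 722 − 50 = 672, so c = 112 px.
Span of 3: 3·112 + 2·10 = 336 + 20 = 356 px.
5 columns + 4 column gaps: 5d + 4·32 = 356.
5d = 356 − 128 = 228, so d = 45.6 px.

45.6 px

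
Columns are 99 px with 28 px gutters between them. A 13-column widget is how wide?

1623 px

Span of 13: 13·99 + 12·28 = 1287 + 336 = 1623 px.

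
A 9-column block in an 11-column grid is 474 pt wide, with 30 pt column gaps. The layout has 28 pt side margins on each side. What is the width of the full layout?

642 pt

Subtracting 8 column gaps of 30 leaves 234 for 9 columns, so c = 26 pt.
Total width: 2·28 + 11·26 + 10·30 = 642 pt.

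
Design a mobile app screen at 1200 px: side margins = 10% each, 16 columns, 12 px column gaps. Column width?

Each margin = 10% of 1200 = 120 px; content = 1200 − 2·120 = 960 px.
Subtracting 15 column gaps of 12 leaves 780 for 16 columns, so c = 48.75 px.

48.75 px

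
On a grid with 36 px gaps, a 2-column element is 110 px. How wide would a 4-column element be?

256 px

2c + 1·36 = 110 → 2c = 74 → c = 37 px.
4 columns plus 3 gaps: 148 + 108 = 256 px.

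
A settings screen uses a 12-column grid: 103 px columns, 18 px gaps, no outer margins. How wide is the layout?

1434 px

Layout = 12·103 + 11·18 = 1236 + 198 = 1434 px.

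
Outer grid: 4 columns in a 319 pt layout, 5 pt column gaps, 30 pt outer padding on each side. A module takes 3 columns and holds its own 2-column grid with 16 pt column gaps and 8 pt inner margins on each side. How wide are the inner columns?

Take off 60 pt of margins, leaving 259 pt.
4c + 3·5 = 259 → 4c = 244 → c = 61 pt.
3 columns plus 2 column gaps: 183 + 10 = 193 pt.
Inner content = 193 − 2·8 = 177 pt.
Subtracting 1 column gap of 16 leaves 161 for 2 columns, so d = 80.5 pt.

80.5 pt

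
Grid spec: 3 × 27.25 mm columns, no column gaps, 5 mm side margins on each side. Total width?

91.75 mm

Frame = 2·5 + 3·27.25 = 10 + 81.75 = 91.75 mm.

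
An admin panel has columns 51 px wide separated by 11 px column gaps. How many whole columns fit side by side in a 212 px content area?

3 columns

k columns need k·51 + (k−1)·11 = k·62 − 11.
k·62 − 11 ≤ 212 → k ≤ 223 / 62 ≈ 3.60, so k = 3.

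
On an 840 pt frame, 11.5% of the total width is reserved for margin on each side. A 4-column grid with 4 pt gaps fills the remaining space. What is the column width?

158.7 pt

Margins: 11.5% × 840 = 96.6 pt each, so content = 840 − 193.2 = 646.8 pt.
Subtracting 3 gaps of 4 leaves 634.8 for 4 columns, so c = 158.7 pt.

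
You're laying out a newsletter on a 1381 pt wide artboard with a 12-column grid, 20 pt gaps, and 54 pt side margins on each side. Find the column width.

Inside the margins: 1381 − 108 = 1273 pt.
12c + 11·20 = 1273 → 12c = 1053 → c = 87.75 pt.

87.75 pt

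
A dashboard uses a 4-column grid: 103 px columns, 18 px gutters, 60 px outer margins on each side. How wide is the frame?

586 px

Frame = 2·60 + 4·103 + 3·18 = 120 + 412 + 54 = 586 px.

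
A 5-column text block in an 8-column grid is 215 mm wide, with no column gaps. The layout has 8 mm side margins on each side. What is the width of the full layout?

360 mm

With no column gaps, each column is 215/5 = 43 mm.
Summing: 16 + 344 = 360 mm.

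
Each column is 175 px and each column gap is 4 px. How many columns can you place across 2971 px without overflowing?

k columns need k·175 + (k−1)·4 = k·179 − 4.
k·179 − 4 ≤ 2971 → k ≤ 2975 / 179 ≈ 16.62, so k = 16.

16 columns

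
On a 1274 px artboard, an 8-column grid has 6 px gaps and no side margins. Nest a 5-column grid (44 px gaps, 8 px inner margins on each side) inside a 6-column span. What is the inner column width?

152.4 px

8 columns + 7 gaps: 8c + 7·6 = 1274.
8c = 1274 − 42 = 1232, so c = 154 px.
6 columns plus 5 gaps: 924 + 30 = 954 px.
Inner content = 954 − 2·8 = 938 px.
Subtracting 4 gaps of 44 leaves 762 for 5 columns, so d = 152.4 px.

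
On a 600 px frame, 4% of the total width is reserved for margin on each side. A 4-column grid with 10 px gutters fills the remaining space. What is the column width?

130.5 px

Each margin = 4% of 600 = 24 px; content = 600 − 2·24 = 552 px.
4c + 3·10 = 552 → 4c = 522 → c = 130.5 px.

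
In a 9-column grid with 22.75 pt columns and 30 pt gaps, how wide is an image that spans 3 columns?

3 columns plus 2 gaps: 68.25 + 60 = 128.25 pt.

128.25 pt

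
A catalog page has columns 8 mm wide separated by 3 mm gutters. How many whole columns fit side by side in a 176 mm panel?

16 columns: 16·8 + 15·3 = 173 mm ≤ 176.
17 columns: 184 mm > 176. So 16.

16 columns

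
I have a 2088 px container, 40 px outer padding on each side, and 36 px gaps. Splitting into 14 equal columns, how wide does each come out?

110 px

Inside the margins: 2088 − 80 = 2008 px.
14c + 13·36 = 2008 → 14c = 1540 → c = 110 px.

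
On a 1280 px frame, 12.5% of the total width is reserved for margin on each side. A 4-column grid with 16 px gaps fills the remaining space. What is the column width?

Margins: 12.5% × 1280 = 160 px each, so content = 1280 − 320 = 960 px.
Subtracting 3 gaps of 16 leaves 912 for 4 columns, so c = 228 px.

228 px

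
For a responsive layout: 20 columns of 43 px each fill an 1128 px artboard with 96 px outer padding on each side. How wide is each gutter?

Inside the margins: 1128 − 192 = 936 px.
Columns use 860 px, leaving 76 px across 19 gutters = 4 px each.

4 px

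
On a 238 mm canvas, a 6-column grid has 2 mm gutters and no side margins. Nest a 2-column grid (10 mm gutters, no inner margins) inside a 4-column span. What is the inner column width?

74 mm

Subtracting 5 gutters of 2 leaves 228 for 6 columns, so c = 38 mm.
4-column span = 4·38 + 3·2 = 158 mm.
Subtracting 1 gutter of 10 leaves 148 for 2 columns, so d = 74 mm.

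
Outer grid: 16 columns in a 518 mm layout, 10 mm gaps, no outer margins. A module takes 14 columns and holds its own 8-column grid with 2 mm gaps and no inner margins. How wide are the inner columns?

518 − 15·10 = 368; ÷16 gives c = 23 mm.
Span of 14: 14·23 + 13·10 = 322 + 130 = 452 mm.
Subtracting 7 gaps of 2 leaves 438 for 8 columns, so d = 54.75 mm.

54.75 mm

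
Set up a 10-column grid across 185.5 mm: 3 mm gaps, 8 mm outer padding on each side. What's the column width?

Take off 16 mm of margins, leaving 169.5 mm.
Subtracting 9 gaps of 3 leaves 142.5 for 10 columns, so c = 14.25 mm.

14.25 mm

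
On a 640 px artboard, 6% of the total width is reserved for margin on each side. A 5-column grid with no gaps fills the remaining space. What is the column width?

112.64 px

Each margin = 6% of 640 = 38.4 px; content = 640 − 2·38.4 = 563.2 px.
With no gaps, each column is 563.2/5 = 112.64 px.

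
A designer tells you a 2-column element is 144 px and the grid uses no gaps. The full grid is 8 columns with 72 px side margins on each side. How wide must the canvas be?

720 px

With no gaps, each column is 144/2 = 72 px.
Canvas = 2·72 + 8·72 = 144 + 576 = 720 px.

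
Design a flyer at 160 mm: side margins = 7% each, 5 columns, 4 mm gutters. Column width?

24.32 mm

Margins: 7% × 160 = 11.2 mm each, so content = 160 − 22.4 = 137.6 mm.
5 columns + 4 gutters: 5c + 4·4 = 137.6.
5c = 137.6 − 16 = 121.6, so c = 24.32 mm.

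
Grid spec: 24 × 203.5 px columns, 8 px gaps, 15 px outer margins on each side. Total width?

Adding margins, columns and gutters: 30 + 4884 + 184 = 5098 px.

5098 px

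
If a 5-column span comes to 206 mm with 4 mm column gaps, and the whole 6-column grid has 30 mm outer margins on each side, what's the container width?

Subtracting 4 column gaps of 4 leaves 190 for 5 columns, so c = 38 mm.
Container = 2·30 + 6·38 + 5·4 = 60 + 228 + 20 = 308 mm.

308 mm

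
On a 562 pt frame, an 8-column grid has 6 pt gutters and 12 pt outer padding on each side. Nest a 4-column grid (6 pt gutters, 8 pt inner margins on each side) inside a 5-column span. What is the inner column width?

75 pt

Outer content = 562 − 2·12 = 538 pt.
8c + 7·6 = 538 → 8c = 496 → c = 62 pt.
5-column span = 5·62 + 4·6 = 334 pt.
Inner content = 334 − 2·8 = 318 pt.
4 columns + 3 gutters: 4d + 3·6 = 318.
4d = 318 − 18 = 300, so d = 75 pt.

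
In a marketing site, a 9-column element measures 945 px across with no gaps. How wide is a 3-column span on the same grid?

9c = 945 → c = 105 px.
With no gaps, 3 columns span 3·105 = 315 px.

315 px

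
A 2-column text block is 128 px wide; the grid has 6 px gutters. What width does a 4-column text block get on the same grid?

262 px

Subtracting 1 gutter of 6 leaves 122 for 2 columns, so c = 61 px.
4 columns plus 3 gutters: 244 + 18 = 262 px.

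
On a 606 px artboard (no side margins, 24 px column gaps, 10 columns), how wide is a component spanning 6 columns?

10 columns + 9 column gaps: 10c + 9·24 = 606.
10c = 606 − 216 = 390, so c = 39 px.
6 columns plus 5 column gaps: 234 + 120 = 354 px.

354 px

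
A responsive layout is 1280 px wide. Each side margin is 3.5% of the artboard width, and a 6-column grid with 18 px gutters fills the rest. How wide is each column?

1280 × (1 − 2·3.5%) = 1280 × 93% = 1190.4 px for the columns.
1190.4 − 5·18 = 1100.4; ÷6 gives c = 183.4 px.

183.4 px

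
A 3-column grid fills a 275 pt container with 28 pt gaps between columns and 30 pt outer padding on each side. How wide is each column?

53 pt

Take off 60 pt of margins, leaving 215 pt.
3c + 2·28 = 215 → 3c = 159 → c = 53 pt.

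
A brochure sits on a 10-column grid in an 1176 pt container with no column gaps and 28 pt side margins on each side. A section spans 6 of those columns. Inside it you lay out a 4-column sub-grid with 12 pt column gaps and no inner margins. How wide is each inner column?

159 pt

Subtract both margins: 1176 − 2·28 = 1120 pt.
With no column gaps, each column is 1120/10 = 112 pt.
With no column gaps, 6 columns span 6·112 = 672 pt.
Subtracting 3 column gaps of 12 leaves 636 for 4 columns, so d = 159 pt.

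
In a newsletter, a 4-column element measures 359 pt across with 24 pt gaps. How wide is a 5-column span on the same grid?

454.75 pt

359 − 3·24 = 287; ÷4 gives c = 71.75 pt.
Span of 5: 5·71.75 + 4·24 = 358.75 + 96 = 454.75 pt.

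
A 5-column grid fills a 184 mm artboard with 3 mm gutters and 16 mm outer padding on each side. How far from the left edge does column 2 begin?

Take off 32 mm of margins, leaving 152 mm.
5c + 4·3 = 152 → 5c = 140 → c = 28 mm.
Before column 2: the margin + 1 column + 1 gutter.
Offset = 16 + 1·(28 + 3) = 16 + 31 = 47 mm.

47 mm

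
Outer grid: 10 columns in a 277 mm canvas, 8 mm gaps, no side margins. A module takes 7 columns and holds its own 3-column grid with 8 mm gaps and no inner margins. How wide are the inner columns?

277 − 9·8 = 205; ÷10 gives c = 20.5 mm.
7 columns plus 6 gaps: 143.5 + 48 = 191.5 mm.
3d + 2·8 = 191.5 → 3d = 175.5 → d = 58.5 mm.

58.5 mm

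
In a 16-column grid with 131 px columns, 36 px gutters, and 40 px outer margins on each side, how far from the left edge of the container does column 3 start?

Each column+gutter stride is 167 px; 2 of them past the 40 px margin is 40 + 334 = 374 px.

374 px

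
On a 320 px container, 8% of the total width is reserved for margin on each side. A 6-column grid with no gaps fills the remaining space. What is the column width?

44.8 px

Each margin = 8% of 320 = 25.6 px; content = 320 − 2·25.6 = 268.8 px.
With no gaps, each column is 268.8/6 = 44.8 px.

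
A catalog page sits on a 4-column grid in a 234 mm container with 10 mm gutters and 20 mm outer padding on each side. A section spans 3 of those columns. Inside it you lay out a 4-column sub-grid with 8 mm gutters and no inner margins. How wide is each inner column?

29.75 mm

Take off 40 mm of margins, leaving 194 mm.
4 columns + 3 gutters: 4c + 3·10 = 194.
4c = 194 − 30 = 164, so c = 41 mm.
3 columns plus 2 gutters: 123 + 20 = 143 mm.
4d + 3·8 = 143 → 4d = 119 → d = 29.75 mm.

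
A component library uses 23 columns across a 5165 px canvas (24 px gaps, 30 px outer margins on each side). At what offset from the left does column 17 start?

3598 px

Inside the margins: 5165 − 60 = 5105 px.
23 columns + 22 gaps: 23c + 22·24 = 5105.
23c = 5105 − 528 = 4577, so c = 199 px.
Before column 17: the margin + 16 columns + 16 gaps.
Offset = 30 + 16·(199 + 24) = 30 + 3568 = 3598 px.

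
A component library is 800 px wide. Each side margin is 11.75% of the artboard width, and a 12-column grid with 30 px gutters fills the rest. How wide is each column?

Margins: 11.75% × 800 = 94 px each, so content = 800 − 188 = 612 px.
Subtracting 11 gutters of 30 leaves 282 for 12 columns, so c = 23.5 px.

23.5 px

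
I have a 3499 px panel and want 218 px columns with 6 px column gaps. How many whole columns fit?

15 columns

k columns need k·218 + (k−1)·6 = k·224 − 6.
k·224 − 6 ≤ 3499 → k ≤ 3505 / 224 ≈ 15.65, so k = 15.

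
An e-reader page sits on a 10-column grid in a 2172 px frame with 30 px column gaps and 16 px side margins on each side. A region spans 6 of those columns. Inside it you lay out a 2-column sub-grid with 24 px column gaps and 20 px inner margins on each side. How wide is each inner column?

Inside the margins: 2172 − 32 = 2140 px.
10c + 9·30 = 2140 → 10c = 1870 → c = 187 px.
6-column span = 6·187 + 5·30 = 1272 px.
Inner content = 1272 − 2·20 = 1232 px.
1232 − 1·24 = 1208; ÷2 gives d = 604 px.

604 px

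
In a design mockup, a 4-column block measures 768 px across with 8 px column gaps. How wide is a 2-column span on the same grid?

380 px

4c + 3·8 = 768 → 4c = 744 → c = 186 px.
2 columns plus 1 column gap: 372 + 8 = 380 px.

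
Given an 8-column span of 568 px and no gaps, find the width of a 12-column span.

852 px

8c = 568 → c = 71 px.
12-column span = 12·71 = 852 px.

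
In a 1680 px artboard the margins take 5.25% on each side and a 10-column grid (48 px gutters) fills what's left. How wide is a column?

107.16 px

Margins: 5.25% × 1680 = 88.2 px each, so content = 1680 − 176.4 = 1503.6 px.
10 columns + 9 gutters: 10c + 9·48 = 1503.6.
10c = 1503.6 − 432 = 1071.6, so c = 107.16 px.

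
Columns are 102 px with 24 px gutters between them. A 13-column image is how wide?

1614 px

13 columns plus 12 gutters: 1326 + 288 = 1614 px.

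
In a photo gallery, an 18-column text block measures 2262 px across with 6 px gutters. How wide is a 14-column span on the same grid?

2262 − 17·6 = 2160; ÷18 gives c = 120 px.
14-column span = 14·120 + 13·6 = 1758 px.

1758 px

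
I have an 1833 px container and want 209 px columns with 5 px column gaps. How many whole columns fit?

8 columns

k columns need k·209 + (k−1)·5 = k·214 − 5.
k·214 − 5 ≤ 1833 → k ≤ 1838 / 214 ≈ 8.59, so k = 8.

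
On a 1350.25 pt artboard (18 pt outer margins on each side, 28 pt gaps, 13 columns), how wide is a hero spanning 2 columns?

178.5 pt

Content width = 1350.25 − 2·18 = 1314.25 pt.
Subtracting 12 gaps of 28 leaves 978.25 for 13 columns, so c = 75.25 pt.
2 columns plus 1 gap: 150.5 + 28 = 178.5 pt.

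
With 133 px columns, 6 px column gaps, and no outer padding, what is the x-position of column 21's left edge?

2780 px

No margin, so column 21 starts at 20·(column + gutter) = 20·139 = 2780 px.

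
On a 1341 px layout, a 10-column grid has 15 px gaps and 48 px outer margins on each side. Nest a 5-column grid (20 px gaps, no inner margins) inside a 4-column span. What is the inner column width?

Outer content = 1341 − 2·48 = 1245 px.
Subtracting 9 gaps of 15 leaves 1110 for 10 columns, so c = 111 px.
Span of 4: 4·111 + 3·15 = 444 + 45 = 489 px.
5 columns + 4 gaps: 5d + 4·20 = 489.
5d = 489 − 80 = 409, so d = 81.8 px.

81.8 px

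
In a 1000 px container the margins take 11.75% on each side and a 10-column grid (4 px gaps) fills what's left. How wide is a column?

Margins: 11.75% × 1000 = 117.5 px each, so content = 1000 − 235 = 765 px.
Subtracting 9 gaps of 4 leaves 729 for 10 columns, so c = 72.9 px.

72.9 px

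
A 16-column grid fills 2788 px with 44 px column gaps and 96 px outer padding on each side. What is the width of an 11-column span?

1771 px

Content width = 2788 − 2·96 = 2596 px.
Subtracting 15 column gaps of 44 leaves 1936 for 16 columns, so c = 121 px.
Span of 11: 11·121 + 10·44 = 1331 + 440 = 1771 px.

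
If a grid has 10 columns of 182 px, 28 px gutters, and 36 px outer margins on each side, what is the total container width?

Adding margins, columns and gutters: 72 + 1820 + 252 = 2144 px.

2144 px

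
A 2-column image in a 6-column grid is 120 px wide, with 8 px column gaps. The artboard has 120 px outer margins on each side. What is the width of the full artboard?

2c + 1·8 = 120 → 2c = 112 → c = 56 px.
Adding margins, columns and gutters: 240 + 336 + 40 = 616 px.

616 px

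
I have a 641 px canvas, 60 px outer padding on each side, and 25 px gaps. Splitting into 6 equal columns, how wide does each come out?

66 px

Content width = 641 − 2·60 = 521 px.
6c + 5·25 = 521 → 6c = 396 → c = 66 px.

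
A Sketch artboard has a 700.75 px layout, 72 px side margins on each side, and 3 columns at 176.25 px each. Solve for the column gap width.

Inside the margins: 700.75 − 144 = 556.75 px.
Columns use 528.75 px, leaving 28 px across 2 column gaps = 14 px each.

14 px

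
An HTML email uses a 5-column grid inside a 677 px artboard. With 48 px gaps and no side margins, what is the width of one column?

97 px

677 − 4·48 = 485; ÷5 gives c = 97 px.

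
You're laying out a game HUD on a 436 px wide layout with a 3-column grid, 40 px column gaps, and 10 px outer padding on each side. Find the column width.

Subtract both margins: 436 − 2·10 = 416 px.
3c + 2·40 = 416 → 3c = 336 → c = 112 px.

112 px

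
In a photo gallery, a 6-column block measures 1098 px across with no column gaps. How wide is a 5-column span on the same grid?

6c = 1098 → c = 183 px.
5-column span = 5·183 = 915 px.

915 px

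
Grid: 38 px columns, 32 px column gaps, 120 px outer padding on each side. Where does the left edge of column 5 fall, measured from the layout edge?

400 px

Before column 5: the margin + 4 columns + 4 column gaps.
Offset = 120 + 4·(38 + 32) = 120 + 280 = 400 px.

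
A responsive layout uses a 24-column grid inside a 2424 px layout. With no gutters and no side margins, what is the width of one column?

101 px

With no gutters, each column is 2424/24 = 101 px.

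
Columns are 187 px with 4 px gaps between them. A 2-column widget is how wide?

2 columns plus 1 gap: 374 + 4 = 378 px.

378 px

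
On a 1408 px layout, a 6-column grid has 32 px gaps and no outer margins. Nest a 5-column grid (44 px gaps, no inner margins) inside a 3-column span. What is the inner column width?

102.4 px

6 columns + 5 gaps: 6c + 5·32 = 1408.
6c = 1408 − 160 = 1248, so c = 208 px.
3 columns plus 2 gaps: 624 + 64 = 688 px.
5d + 4·44 = 688 → 5d = 512 → d = 102.4 px.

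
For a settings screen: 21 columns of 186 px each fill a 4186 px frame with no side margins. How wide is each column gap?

14 px

Columns use 3906 px, leaving 280 px across 20 column gaps = 14 px each.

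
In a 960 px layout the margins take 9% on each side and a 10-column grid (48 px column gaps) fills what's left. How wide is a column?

Each margin = 9% of 960 = 86.4 px; content = 960 − 2·86.4 = 787.2 px.
10c + 9·48 = 787.2 → 10c = 355.2 → c = 35.52 px.

35.52 px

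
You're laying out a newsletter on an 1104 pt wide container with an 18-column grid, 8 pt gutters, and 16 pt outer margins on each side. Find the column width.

Take off 32 pt of margins, leaving 1072 pt.
Subtracting 17 gutters of 8 leaves 936 for 18 columns, so c = 52 pt.

52 pt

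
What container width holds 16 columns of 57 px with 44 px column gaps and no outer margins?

Total width: 16·57 + 15·44 = 1572 px.

1572 px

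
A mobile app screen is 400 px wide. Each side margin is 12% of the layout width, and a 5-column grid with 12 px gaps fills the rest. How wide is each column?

Margins: 12% × 400 = 48 px each, so content = 400 − 96 = 304 px.
5c + 4·12 = 304 → 5c = 256 → c = 51.2 px.

51.2 px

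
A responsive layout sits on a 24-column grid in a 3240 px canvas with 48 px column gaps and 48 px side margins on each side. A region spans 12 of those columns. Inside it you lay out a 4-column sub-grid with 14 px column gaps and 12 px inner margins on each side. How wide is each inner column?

370.5 px

Outer content = 3240 − 2·48 = 3144 px.
Subtracting 23 column gaps of 48 leaves 2040 for 24 columns, so c = 85 px.
12-column span = 12·85 + 11·48 = 1548 px.
Inner content = 1548 − 2·12 = 1524 px.
4 columns + 3 column gaps: 4d + 3·14 = 1524.
4d = 1524 − 42 = 1482, so d = 370.5 px.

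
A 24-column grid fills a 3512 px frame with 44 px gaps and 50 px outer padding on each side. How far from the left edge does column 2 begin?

194 px

Content = 3512 − 2·50 = 3412 px.
24c + 23·44 = 3412 → 24c = 2400 → c = 100 px.
Each column+gutter stride is 144 px; 1 of them past the 50 px margin is 50 + 144 = 194 px.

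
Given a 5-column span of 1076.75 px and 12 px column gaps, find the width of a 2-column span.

1076.75 − 4·12 = 1028.75; ÷5 gives c = 205.75 px.
2 columns plus 1 column gap: 411.5 + 12 = 423.5 px.

423.5 px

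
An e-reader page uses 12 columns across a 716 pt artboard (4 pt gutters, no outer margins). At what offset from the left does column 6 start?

300 pt

Subtracting 11 gutters of 4 leaves 672 for 12 columns, so c = 56 pt.
No margin, so column 6 starts at 5·(column + gutter) = 5·60 = 300 pt.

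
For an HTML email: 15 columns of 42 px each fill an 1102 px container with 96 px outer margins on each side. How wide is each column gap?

20 px

Take off 192 px of margins, leaving 910 px.
Columns use 630 px, leaving 280 px across 14 column gaps = 20 px each.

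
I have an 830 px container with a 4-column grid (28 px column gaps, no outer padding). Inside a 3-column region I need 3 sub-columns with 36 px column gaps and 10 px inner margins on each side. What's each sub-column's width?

174.5 px

4 columns + 3 column gaps: 4c + 3·28 = 830.
4c = 830 − 84 = 746, so c = 186.5 px.
3 columns plus 2 column gaps: 559.5 + 56 = 615.5 px.
Inner content = 615.5 − 2·10 = 595.5 px.
Subtracting 2 column gaps of 36 leaves 523.5 for 3 columns, so d = 174.5 px.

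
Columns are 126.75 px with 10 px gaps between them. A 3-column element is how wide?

400.25 px

3-column span = 3·126.75 + 2·10 = 400.25 px.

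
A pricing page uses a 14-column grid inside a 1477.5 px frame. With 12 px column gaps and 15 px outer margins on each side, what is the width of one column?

92.25 px

Content width = 1477.5 − 2·15 = 1447.5 px.
14 columns + 13 column gaps: 14c + 13·12 = 1447.5.
14c = 1447.5 − 156 = 1291.5, so c = 92.25 px.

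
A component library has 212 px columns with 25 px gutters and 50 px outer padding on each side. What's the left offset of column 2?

287 px

Before column 2: the margin + 1 column + 1 gutter.
Offset = 50 + 1·(212 + 25) = 50 + 237 = 287 px.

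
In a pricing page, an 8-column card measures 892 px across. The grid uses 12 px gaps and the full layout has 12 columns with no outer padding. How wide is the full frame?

Subtracting 7 gaps of 12 leaves 808 for 8 columns, so c = 101 px.
Frame = 12·101 + 11·12 = 1212 + 132 = 1344 px.

1344 px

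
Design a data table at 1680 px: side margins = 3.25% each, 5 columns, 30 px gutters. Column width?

290.16 px

1680 × (1 − 2·3.25%) = 1680 × 93.5% = 1570.8 px for the columns.
5c + 4·30 = 1570.8 → 5c = 1450.8 → c = 290.16 px.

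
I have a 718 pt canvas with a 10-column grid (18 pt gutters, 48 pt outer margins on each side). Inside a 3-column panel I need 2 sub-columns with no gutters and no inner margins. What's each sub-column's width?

Inside the margins: 718 − 96 = 622 pt.
10c + 9·18 = 622 → 10c = 460 → c = 46 pt.
3-column span = 3·46 + 2·18 = 174 pt.
With no gutters, each column is 174/2 = 87 pt.

87 pt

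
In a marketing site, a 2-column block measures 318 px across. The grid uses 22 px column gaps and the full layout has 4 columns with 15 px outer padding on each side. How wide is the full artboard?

2 columns + 1 column gap: 2c + 1·22 = 318.
2c = 318 − 22 = 296, so c = 148 px.
Adding margins, columns and gutters: 30 + 592 + 66 = 688 px.

688 px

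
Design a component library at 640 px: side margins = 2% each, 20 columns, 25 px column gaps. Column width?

6.97 px

640 × (1 − 2·2%) = 640 × 96% = 614.4 px for the columns.
20 columns + 19 column gaps: 20c + 19·25 = 614.4.
20c = 614.4 − 475 = 139.4, so c = 6.97 px.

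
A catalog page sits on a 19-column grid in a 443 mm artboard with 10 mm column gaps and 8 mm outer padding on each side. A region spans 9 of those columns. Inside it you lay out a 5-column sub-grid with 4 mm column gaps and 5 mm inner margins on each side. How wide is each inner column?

34.2 mm

Inside the margins: 443 − 16 = 427 mm.
Subtracting 18 column gaps of 10 leaves 247 for 19 columns, so c = 13 mm.
9-column span = 9·13 + 8·10 = 197 mm.
Inner content = 197 − 2·5 = 187 mm.
5 columns + 4 column gaps: 5d + 4·4 = 187.
5d = 187 − 16 = 171, so d = 34.2 mm.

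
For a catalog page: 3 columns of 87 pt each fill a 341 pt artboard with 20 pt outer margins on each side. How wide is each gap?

20 pt

Subtract both margins: 341 − 2·20 = 301 pt.
3 columns take 3·87 = 261 pt; remaining 40 splits into 2 gaps.
g = 40 / 2 = 20 pt.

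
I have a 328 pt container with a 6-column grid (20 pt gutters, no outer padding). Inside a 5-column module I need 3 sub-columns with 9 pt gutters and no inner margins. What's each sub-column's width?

84 pt

6c + 5·20 = 328 → 6c = 228 → c = 38 pt.
Span of 5: 5·38 + 4·20 = 190 + 80 = 270 pt.
Subtracting 2 gutters of 9 leaves 252 for 3 columns, so d = 84 pt.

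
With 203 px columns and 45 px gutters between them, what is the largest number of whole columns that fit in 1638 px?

6 columns

k columns need k·203 + (k−1)·45 = k·248 − 45.
k·248 − 45 ≤ 1638 → k ≤ 1683 / 248 ≈ 6.79, so k = 6.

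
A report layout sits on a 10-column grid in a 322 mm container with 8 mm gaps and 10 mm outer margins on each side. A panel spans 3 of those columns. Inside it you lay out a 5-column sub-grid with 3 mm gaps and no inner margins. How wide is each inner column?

14.6 mm

Outer content = 322 − 2·10 = 302 mm.
302 − 9·8 = 230; ÷10 gives c = 23 mm.
3-column span = 3·23 + 2·8 = 85 mm.
5 columns + 4 gaps: 5d + 4·3 = 85.
5d = 85 − 12 = 73, so d = 14.6 mm.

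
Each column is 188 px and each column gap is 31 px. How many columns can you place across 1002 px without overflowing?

4 columns

Each extra column adds 188 + 31 = 219 px.
(1002 + 31) / 219 = 4.72, so 4 columns fit.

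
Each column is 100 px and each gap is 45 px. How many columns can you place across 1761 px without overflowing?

12 columns

Each extra column adds 100 + 45 = 145 px.
(1761 + 45) / 145 = 12.46, so 12 columns fit.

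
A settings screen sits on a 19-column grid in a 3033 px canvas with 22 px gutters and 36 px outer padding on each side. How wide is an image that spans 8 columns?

Content width = 3033 − 2·36 = 2961 px.
19c + 18·22 = 2961 → 19c = 2565 → c = 135 px.
8 columns plus 7 gutters: 1080 + 154 = 1234 px.

1234 px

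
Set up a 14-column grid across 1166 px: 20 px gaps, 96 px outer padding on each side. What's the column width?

51 px

Content width = 1166 − 2·96 = 974 px.
14c + 13·20 = 974 → 14c = 714 → c = 51 px.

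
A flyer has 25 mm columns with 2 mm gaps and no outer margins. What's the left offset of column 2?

27 mm

No margin, so column 2 starts at 1·(column + gutter) = 1·27 = 27 mm.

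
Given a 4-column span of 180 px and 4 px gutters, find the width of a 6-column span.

4 columns + 3 gutters: 4c + 3·4 = 180.
4c = 180 − 12 = 168, so c = 42 px.
Span of 6: 6·42 + 5·4 = 252 + 20 = 272 px.

272 px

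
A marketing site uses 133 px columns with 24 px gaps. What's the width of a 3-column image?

447 px

3 columns plus 2 gaps: 399 + 48 = 447 px.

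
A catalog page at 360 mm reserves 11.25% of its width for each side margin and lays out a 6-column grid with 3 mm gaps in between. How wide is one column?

Margins: 11.25% × 360 = 40.5 mm each, so content = 360 − 81 = 279 mm.
279 − 5·3 = 264; ÷6 gives c = 44 mm.

44 mm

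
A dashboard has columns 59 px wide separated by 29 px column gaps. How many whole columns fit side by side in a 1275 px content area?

14 columns: 14·59 + 13·29 = 1203 px ≤ 1275.
15 columns: 1291 px > 1275. So 14.

14 columns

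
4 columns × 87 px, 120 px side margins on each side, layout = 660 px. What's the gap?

Subtract both margins: 660 − 2·120 = 420 px.
4·87 + 3g = 420 → 3g = 72 → g = 24 px.

24 px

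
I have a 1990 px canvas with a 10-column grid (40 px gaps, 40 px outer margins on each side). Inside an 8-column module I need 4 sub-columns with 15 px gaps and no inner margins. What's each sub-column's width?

Take off 80 px of margins, leaving 1910 px.
1910 − 9·40 = 1550; ÷10 gives c = 155 px.
8 columns plus 7 gaps: 1240 + 280 = 1520 px.
Subtracting 3 gaps of 15 leaves 1475 for 4 columns, so d = 368.75 px.

368.75 px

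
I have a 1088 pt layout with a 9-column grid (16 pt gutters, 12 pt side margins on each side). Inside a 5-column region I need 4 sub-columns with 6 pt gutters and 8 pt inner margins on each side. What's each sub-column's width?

137.5 pt

Take off 24 pt of margins, leaving 1064 pt.
9 columns + 8 gutters: 9c + 8·16 = 1064.
9c = 1064 − 128 = 936, so c = 104 pt.
Span of 5: 5·104 + 4·16 = 520 + 64 = 584 pt.
Inner content = 584 − 2·8 = 568 pt.
4 columns + 3 gutters: 4d + 3·6 = 568.
4d = 568 − 18 = 550, so d = 137.5 pt.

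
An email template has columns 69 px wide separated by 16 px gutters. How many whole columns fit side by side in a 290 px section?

3 columns: 3·69 + 2·16 = 239 px ≤ 290.
4 columns: 324 px > 290. So 3.

3 columns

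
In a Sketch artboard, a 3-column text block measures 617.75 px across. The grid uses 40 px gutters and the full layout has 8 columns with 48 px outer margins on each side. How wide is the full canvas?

1810 px

3c + 2·40 = 617.75 → 3c = 537.75 → c = 179.25 px.
Canvas = 2·48 + 8·179.25 + 7·40 = 96 + 1434 + 280 = 1810 px.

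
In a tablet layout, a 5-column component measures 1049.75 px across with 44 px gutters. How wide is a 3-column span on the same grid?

612.25 px

Subtracting 4 gutters of 44 leaves 873.75 for 5 columns, so c = 174.75 px.
3-column span = 3·174.75 + 2·44 = 612.25 px.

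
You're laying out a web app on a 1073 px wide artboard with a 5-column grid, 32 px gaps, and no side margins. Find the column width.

189 px

5c + 4·32 = 1073 → 5c = 945 → c = 189 px.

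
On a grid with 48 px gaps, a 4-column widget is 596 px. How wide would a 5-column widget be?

4c + 3·48 = 596 → 4c = 452 → c = 113 px.
5-column span = 5·113 + 4·48 = 757 px.

757 px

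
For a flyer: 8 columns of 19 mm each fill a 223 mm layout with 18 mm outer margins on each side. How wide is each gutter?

5 mm

Content width = 223 − 2·18 = 187 mm.
8·19 + 7g = 187 → 7g = 35 → g = 5 mm.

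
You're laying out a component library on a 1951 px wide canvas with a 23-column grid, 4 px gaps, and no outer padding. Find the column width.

23c + 22·4 = 1951 → 23c = 1863 → c = 81 px.

81 px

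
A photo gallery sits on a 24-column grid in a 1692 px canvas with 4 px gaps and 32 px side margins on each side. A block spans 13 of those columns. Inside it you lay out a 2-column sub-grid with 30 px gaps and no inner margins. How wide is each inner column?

425 px

Outer content = 1692 − 2·32 = 1628 px.
Subtracting 23 gaps of 4 leaves 1536 for 24 columns, so c = 64 px.
Span of 13: 13·64 + 12·4 = 832 + 48 = 880 px.
2d + 1·30 = 880 → 2d = 850 → d = 425 px.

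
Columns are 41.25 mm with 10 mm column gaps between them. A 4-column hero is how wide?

195 mm

Span of 4: 4·41.25 + 3·10 = 165 + 30 = 195 mm.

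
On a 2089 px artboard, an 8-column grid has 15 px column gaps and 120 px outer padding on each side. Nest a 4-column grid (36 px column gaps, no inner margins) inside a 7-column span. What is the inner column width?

377 px

Subtract both margins: 2089 − 2·120 = 1849 px.
Subtracting 7 column gaps of 15 leaves 1744 for 8 columns, so c = 218 px.
7 columns plus 6 column gaps: 1526 + 90 = 1616 px.
4d + 3·36 = 1616 → 4d = 1508 → d = 377 px.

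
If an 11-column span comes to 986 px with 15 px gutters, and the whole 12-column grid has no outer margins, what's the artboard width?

1077 px

986 − 10·15 = 836; ÷11 gives c = 76 px.
Summing: 912 + 165 = 1077 px.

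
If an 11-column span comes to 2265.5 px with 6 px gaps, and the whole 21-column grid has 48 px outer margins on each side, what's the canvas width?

Subtracting 10 gaps of 6 leaves 2205.5 for 11 columns, so c = 200.5 px.
Total width: 2·48 + 21·200.5 + 20·6 = 4426.5 px.

4426.5 px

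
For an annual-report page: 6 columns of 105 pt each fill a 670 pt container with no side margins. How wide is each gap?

8 pt

Columns use 630 pt, leaving 40 pt across 5 gaps = 8 pt each.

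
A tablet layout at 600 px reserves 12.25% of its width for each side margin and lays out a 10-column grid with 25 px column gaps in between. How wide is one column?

600 × (1 − 2·12.25%) = 600 × 75.5% = 453 px for the columns.
10c + 9·25 = 453 → 10c = 228 → c = 22.8 px.

22.8 px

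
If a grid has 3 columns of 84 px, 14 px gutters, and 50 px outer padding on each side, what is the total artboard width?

380 px

Adding margins, columns and gutters: 100 + 252 + 28 = 380 px.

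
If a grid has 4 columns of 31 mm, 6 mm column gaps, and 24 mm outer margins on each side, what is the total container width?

190 mm

Container = 2·24 + 4·31 + 3·6 = 48 + 124 + 18 = 190 mm.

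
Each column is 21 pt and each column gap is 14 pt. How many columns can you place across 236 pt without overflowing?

k columns need k·21 + (k−1)·14 = k·35 − 14.
k·35 − 14 ≤ 236 → k ≤ 250 / 35 ≈ 7.14, so k = 7.

7 columns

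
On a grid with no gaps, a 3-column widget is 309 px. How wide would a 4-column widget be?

412 px

With no gaps, each column is 309/3 = 103 px.
With no gaps, 4 columns span 4·103 = 412 px.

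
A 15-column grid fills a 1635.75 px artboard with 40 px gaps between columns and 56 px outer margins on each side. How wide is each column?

Inside the margins: 1635.75 − 112 = 1523.75 px.
15c + 14·40 = 1523.75 → 15c = 963.75 → c = 64.25 px.

64.25 px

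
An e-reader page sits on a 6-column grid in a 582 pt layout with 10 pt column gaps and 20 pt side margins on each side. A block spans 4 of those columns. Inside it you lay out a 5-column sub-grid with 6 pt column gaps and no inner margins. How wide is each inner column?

Inside the margins: 582 − 40 = 542 pt.
6 columns + 5 column gaps: 6c + 5·10 = 542.
6c = 542 − 50 = 492, so c = 82 pt.
4-column span = 4·82 + 3·10 = 358 pt.
358 − 4·6 = 334; ÷5 gives d = 66.8 pt.

66.8 pt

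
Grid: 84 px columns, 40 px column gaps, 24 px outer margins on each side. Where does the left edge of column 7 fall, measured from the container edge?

Column 7 starts at margin + 6·(column + gutter) = 24 + 6·124 = 768 px.

768 px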